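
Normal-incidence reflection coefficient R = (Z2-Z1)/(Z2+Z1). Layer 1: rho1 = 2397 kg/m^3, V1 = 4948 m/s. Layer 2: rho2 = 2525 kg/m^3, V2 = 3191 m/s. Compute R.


Z1 = 2397 * 4948 = 11860356
Z2 = 2525 * 3191 = 8057275
R = (8057275 - 11860356) / (8057275 + 11860356) = -3803081 / 19917631 = -0.1909

-0.1909


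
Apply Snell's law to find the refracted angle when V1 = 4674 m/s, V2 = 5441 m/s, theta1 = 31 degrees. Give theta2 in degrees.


sin(theta1) = sin(31 deg) = 0.515038
sin(theta2) = V2/V1 * sin(theta1) = 5441/4674 * 0.515038 = 0.599555
theta2 = arcsin(0.599555) = 36.8381 degrees

36.8381


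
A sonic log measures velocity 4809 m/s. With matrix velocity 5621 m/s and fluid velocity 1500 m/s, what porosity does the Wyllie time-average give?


1/V - 1/Vm = 1/4809 - 1/5621 = 3.004e-05
1/Vf - 1/Vm = 1/1500 - 1/5621 = 0.00048876
phi = 3.004e-05 / 0.00048876 = 0.0615

0.0615


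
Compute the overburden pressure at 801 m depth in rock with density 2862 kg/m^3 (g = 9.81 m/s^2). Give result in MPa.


P = rho * g * z / 1e6
= 2862 * 9.81 * 801 / 1e6
= 22489052.22 / 1e6
= 22.4891 MPa

22.4891


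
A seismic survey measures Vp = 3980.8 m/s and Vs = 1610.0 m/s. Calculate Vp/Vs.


Vp/Vs = 3980.8 / 1610.0
= 2.4725

2.4725


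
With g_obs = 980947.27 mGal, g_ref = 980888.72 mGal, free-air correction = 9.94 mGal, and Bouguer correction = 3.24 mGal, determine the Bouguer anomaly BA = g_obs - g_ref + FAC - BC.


BA = g_obs - g_ref + FAC - BC
= 980947.27 - 980888.72 + 9.94 - 3.24
= 65.25 mGal

65.25


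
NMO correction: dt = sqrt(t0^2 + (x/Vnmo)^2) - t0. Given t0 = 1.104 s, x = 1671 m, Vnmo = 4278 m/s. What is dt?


x/Vnmo = 1671/4278 = 0.390603
(x/Vnmo)^2 = 0.152571
t0^2 = 1.218816
sqrt(1.218816 + 0.152571) = 1.171062
dt = 1.171062 - 1.104 = 0.067062

0.067062


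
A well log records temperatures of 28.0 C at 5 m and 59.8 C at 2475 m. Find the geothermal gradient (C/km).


dT = 59.8 - 28.0 = 31.8 C
dz = 2475 - 5 = 2470 m
gradient = dT/dz * 1000 = 31.8/2470 * 1000 = 12.8745 C/km

12.8745


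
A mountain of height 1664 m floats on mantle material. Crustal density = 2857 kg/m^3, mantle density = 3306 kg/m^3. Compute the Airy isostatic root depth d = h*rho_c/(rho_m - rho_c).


rho_m - rho_c = 3306 - 2857 = 449
d = 1664 * 2857 / 449
= 4754048 / 449
= 10588.08 m

10588.08


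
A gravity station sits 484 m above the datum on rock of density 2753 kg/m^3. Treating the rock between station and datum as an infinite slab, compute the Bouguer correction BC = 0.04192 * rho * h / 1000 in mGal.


BC = 0.04192 * rho * h / 1000
= 0.04192 * 2753 * 484 / 1000
= 55.8564 mGal

55.8564


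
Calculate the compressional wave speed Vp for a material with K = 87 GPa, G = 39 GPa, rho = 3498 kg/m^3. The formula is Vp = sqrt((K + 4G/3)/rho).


First compute the effective modulus:
K + 4G/3 = 87e9 + 4*39e9/3 = 139000000000.0 Pa
Then divide by density:
139000000000.0 / 3498 = 39736992.5672 Pa/(kg/m^3)
Take the square root:
Vp = sqrt(39736992.5672) = 6303.73 m/s

6303.73


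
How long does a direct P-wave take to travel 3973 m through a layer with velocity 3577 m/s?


t = x / V
= 3973 / 3577
= 1.1107 s

1.1107


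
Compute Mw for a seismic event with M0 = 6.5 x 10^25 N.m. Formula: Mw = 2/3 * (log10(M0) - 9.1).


log10(M0) = log10(6.5 x 10^25) = 25.8129
Mw = 2/3 * (25.8129 - 9.1)
= 2/3 * 16.7129
= 11.14

11.14


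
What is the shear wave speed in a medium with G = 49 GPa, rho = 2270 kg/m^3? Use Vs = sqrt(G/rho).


Convert G to Pa: G = 49e9 Pa
Compute G/rho = 49e9 / 2270 = 21585903.0837
Vs = sqrt(21585903.0837) = 4646.06 m/s

4646.06


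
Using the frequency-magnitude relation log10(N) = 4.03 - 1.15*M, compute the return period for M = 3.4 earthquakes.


log10(N) = 4.03 - 1.15*3.4 = 0.12
N = 10^0.12 = 1.318257
T = 1/N = 1/1.318257 = 0.7586 years

0.7586


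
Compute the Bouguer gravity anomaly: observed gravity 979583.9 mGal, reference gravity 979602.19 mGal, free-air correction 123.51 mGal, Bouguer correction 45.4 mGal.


BA = g_obs - g_ref + FAC - BC
= 979583.9 - 979602.19 + 123.51 - 45.4
= 59.82 mGal

59.82


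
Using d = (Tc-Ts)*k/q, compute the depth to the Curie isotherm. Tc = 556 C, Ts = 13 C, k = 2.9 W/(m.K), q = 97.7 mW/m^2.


T_Curie - T_surf = 556 - 13 = 543 C
Convert q to W/m^2: 97.7 mW/m^2 = 0.0977 W/m^2
d = 543 * 2.9 / 0.0977 = 16117.71 m

16117.71


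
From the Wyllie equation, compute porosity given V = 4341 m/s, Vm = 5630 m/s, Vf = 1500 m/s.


1/V - 1/Vm = 1/4341 - 1/5630 = 5.274e-05
1/Vf - 1/Vm = 1/1500 - 1/5630 = 0.00048905
phi = 5.274e-05 / 0.00048905 = 0.1078

0.1078


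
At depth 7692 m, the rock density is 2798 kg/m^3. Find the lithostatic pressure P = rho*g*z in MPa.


P = rho * g * z / 1e6
= 2798 * 9.81 * 7692 / 1e6
= 211132938.96 / 1e6
= 211.1329 MPa

211.1329


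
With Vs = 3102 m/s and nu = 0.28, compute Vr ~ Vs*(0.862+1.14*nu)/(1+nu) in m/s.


Numerator factor = 0.862 + 1.14*0.28 = 1.1812
Denominator = 1 + 0.28 = 1.28
Vr = 3102 * 1.1812 / 1.28 = 2862.56 m/s

2862.56


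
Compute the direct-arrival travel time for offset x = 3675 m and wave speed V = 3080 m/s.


t = x / V
= 3675 / 3080
= 1.1932 s

1.1932


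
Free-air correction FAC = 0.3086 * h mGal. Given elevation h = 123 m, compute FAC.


FAC = 0.3086 * h
= 0.3086 * 123
= 37.9578 mGal

37.9578


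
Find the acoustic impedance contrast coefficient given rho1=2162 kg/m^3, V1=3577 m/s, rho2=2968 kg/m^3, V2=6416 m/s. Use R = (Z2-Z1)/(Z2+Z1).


Z1 = 2162 * 3577 = 7733474
Z2 = 2968 * 6416 = 19042688
R = (19042688 - 7733474) / (19042688 + 7733474) = 11309214 / 26776162 = 0.4224

0.4224


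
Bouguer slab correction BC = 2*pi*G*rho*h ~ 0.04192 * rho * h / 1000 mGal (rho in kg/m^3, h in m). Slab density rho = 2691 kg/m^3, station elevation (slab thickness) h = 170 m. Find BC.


BC = 0.04192 * rho * h / 1000
= 0.04192 * 2691 * 170 / 1000
= 19.1771 mGal

19.1771


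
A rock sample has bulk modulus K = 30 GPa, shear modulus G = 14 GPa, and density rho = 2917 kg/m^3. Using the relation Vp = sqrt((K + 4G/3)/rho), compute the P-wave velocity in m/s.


First compute the effective modulus:
K + 4G/3 = 30e9 + 4*14e9/3 = 48666666666.67 Pa
Then divide by density:
48666666666.67 / 2917 = 16683807.5648 Pa/(kg/m^3)
Take the square root:
Vp = sqrt(16683807.5648) = 4084.58 m/s

4084.58


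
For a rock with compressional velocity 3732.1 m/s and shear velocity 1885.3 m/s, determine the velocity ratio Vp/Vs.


Vp/Vs = 3732.1 / 1885.3
= 1.9796

1.9796


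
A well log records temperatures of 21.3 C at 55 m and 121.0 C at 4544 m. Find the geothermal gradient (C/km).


dT = 121.0 - 21.3 = 99.7 C
dz = 4544 - 55 = 4489 m
gradient = dT/dz * 1000 = 99.7/4489 * 1000 = 22.2098 C/km

22.2098


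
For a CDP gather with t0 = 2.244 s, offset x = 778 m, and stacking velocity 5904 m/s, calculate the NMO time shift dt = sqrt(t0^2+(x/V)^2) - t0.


x/Vnmo = 778/5904 = 0.131775
(x/Vnmo)^2 = 0.017365
t0^2 = 5.035536
sqrt(5.035536 + 0.017365) = 2.247866
dt = 2.247866 - 2.244 = 0.003866

0.003866


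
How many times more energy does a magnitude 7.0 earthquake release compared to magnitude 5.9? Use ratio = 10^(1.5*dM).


M2 - M1 = 7.0 - 5.9 = 1.1
1.5 * 1.1 = 1.65
ratio = 10^1.65 = 44.67

44.67


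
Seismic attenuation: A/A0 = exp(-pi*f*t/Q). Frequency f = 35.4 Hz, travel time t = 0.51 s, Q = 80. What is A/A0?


pi*f*t/Q = pi*35.4*0.51/80 = 0.708979
A/A0 = exp(-0.708979) = 0.492146

0.492146


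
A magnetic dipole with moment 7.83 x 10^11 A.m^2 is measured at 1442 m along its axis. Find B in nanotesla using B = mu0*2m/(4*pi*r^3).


m = 7.83 x 10^11 = 783000000000 A.m^2
2m = 1566000000000 A.m^2
r^3 = 1442^3 = 2998442888
B = (4pi*10^-7) * 1566000000000 / (4*pi * 2998442888) * 1e9
= 1967893.638209 / 37679544596.6 * 1e9
= 52227.1078 nT

52227.1078


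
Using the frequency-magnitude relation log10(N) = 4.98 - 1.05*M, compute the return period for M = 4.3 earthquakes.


log10(N) = 4.98 - 1.05*4.3 = 0.465
N = 10^0.465 = 2.917427
T = 1/N = 1/2.917427 = 0.3428 years

0.3428


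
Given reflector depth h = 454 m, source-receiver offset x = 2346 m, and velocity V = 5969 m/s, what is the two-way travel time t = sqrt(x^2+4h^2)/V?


x^2 + 4h^2 = 2346^2 + 4*454^2 = 5503716 + 824464 = 6328180
sqrt(6328180) = 2515.5874
t = 2515.5874 / 5969 = 0.4214 s

0.4214


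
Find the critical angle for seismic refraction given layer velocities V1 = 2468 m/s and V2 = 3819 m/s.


V1/V2 = 2468/3819 = 0.646242
theta_c = arcsin(0.646242) = 40.2589 degrees

40.2589


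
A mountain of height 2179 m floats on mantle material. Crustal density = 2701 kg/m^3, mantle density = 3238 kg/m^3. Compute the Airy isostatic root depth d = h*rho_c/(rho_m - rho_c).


rho_m - rho_c = 3238 - 2701 = 537
d = 2179 * 2701 / 537
= 5885479 / 537
= 10959.92 m

10959.92


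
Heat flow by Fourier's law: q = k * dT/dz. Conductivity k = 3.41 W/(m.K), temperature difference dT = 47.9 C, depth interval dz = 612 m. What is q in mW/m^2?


q = k * dT / dz * 1000
= 3.41 * 47.9 / 612 * 1000
= 0.266894 * 1000
= 266.8938 mW/m^2

266.8938


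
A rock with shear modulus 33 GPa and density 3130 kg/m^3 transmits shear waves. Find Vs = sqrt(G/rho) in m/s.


Convert G to Pa: G = 33e9 Pa
Compute G/rho = 33e9 / 3130 = 10543130.9904
Vs = sqrt(10543130.9904) = 3247.02 m/s

3247.02


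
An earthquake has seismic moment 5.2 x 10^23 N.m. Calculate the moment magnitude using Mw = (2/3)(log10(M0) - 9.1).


log10(M0) = log10(5.2 x 10^23) = 23.716
Mw = 2/3 * (23.716 - 9.1)
= 2/3 * 14.616
= 9.74

9.74


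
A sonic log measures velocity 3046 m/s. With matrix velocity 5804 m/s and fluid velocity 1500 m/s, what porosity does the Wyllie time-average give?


1/V - 1/Vm = 1/3046 - 1/5804 = 0.000156
1/Vf - 1/Vm = 1/1500 - 1/5804 = 0.00049437
phi = 0.000156 / 0.00049437 = 0.3156

0.3156


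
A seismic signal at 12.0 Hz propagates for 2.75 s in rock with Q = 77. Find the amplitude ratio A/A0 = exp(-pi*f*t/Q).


pi*f*t/Q = pi*12.0*2.75/77 = 1.346397
A/A0 = exp(-1.346397) = 0.260176

0.260176


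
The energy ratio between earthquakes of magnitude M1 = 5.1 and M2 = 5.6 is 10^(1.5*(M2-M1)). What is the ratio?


M2 - M1 = 5.6 - 5.1 = 0.5
1.5 * 0.5 = 0.75
ratio = 10^0.75 = 5.62

5.62


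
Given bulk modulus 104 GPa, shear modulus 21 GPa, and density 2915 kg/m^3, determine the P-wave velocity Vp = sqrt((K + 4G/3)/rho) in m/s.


First compute the effective modulus:
K + 4G/3 = 104e9 + 4*21e9/3 = 132000000000.0 Pa
Then divide by density:
132000000000.0 / 2915 = 45283018.8679 Pa/(kg/m^3)
Take the square root:
Vp = sqrt(45283018.8679) = 6729.27 m/s

6729.27


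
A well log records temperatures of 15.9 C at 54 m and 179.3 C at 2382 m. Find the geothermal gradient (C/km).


dT = 179.3 - 15.9 = 163.4 C
dz = 2382 - 54 = 2328 m
gradient = dT/dz * 1000 = 163.4/2328 * 1000 = 70.189 C/km

70.189


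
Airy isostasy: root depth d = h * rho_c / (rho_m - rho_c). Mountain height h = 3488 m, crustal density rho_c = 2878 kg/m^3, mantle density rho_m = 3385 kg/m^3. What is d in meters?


rho_m - rho_c = 3385 - 2878 = 507
d = 3488 * 2878 / 507
= 10038464 / 507
= 19799.73 m

19799.73


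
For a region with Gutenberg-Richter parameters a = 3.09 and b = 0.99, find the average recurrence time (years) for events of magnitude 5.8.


log10(N) = 3.09 - 0.99*5.8 = -2.652
N = 10^-2.652 = 0.002228
T = 1/N = 1/0.002228 = 448.7454 years

448.7454


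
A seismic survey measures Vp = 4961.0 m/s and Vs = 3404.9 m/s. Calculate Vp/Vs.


Vp/Vs = 4961.0 / 3404.9
= 1.457

1.457


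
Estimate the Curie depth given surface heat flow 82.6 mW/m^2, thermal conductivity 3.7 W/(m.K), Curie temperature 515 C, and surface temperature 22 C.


T_Curie - T_surf = 515 - 22 = 493 C
Convert q to W/m^2: 82.6 mW/m^2 = 0.0826 W/m^2
d = 493 * 3.7 / 0.0826 = 22083.54 m

22083.54


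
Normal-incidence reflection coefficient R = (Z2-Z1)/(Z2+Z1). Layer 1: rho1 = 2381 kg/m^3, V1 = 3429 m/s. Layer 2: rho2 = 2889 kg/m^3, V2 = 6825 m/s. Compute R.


Z1 = 2381 * 3429 = 8164449
Z2 = 2889 * 6825 = 19717425
R = (19717425 - 8164449) / (19717425 + 8164449) = 11552976 / 27881874 = 0.4144

0.4144


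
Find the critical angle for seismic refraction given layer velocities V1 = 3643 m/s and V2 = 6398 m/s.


V1/V2 = 3643/6398 = 0.569397
theta_c = arcsin(0.569397) = 34.7082 degrees

34.7082


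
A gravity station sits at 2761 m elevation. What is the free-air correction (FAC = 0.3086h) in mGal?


FAC = 0.3086 * h
= 0.3086 * 2761
= 852.0446 mGal

852.0446


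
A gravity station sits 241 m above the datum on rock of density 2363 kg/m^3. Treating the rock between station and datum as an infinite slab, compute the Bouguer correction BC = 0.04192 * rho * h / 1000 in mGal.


BC = 0.04192 * rho * h / 1000
= 0.04192 * 2363 * 241 / 1000
= 23.8727 mGal

23.8727


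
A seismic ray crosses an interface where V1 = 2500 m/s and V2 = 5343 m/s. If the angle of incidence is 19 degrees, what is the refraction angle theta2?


sin(theta1) = sin(19 deg) = 0.325568
sin(theta2) = V2/V1 * sin(theta1) = 5343/2500 * 0.325568 = 0.695804
theta2 = arcsin(0.695804) = 44.0913 degrees

44.0913


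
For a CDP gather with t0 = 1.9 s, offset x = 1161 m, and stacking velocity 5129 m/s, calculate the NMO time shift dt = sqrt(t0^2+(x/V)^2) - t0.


x/Vnmo = 1161/5129 = 0.22636
(x/Vnmo)^2 = 0.051239
t0^2 = 3.61
sqrt(3.61 + 0.051239) = 1.913436
dt = 1.913436 - 1.9 = 0.013436

0.013436


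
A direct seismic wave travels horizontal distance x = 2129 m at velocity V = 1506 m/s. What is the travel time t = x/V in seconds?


t = x / V
= 2129 / 1506
= 1.4137 s

1.4137


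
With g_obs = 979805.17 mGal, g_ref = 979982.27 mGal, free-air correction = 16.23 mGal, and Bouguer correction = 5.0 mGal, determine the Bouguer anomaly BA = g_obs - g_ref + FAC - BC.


BA = g_obs - g_ref + FAC - BC
= 979805.17 - 979982.27 + 16.23 - 5.0
= -165.87 mGal

-165.87


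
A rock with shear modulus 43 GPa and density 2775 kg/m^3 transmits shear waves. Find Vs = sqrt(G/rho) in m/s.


Convert G to Pa: G = 43e9 Pa
Compute G/rho = 43e9 / 2775 = 15495495.4955
Vs = sqrt(15495495.4955) = 3936.43 m/s

3936.43


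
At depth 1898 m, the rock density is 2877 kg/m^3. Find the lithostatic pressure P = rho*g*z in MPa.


P = rho * g * z / 1e6
= 2877 * 9.81 * 1898 / 1e6
= 53567956.26 / 1e6
= 53.568 MPa

53.568


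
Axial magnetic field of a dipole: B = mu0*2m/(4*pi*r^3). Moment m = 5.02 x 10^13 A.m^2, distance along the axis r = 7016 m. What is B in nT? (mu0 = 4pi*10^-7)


m = 5.02 x 10^13 = 50200000000000 A.m^2
2m = 100400000000000 A.m^2
r^3 = 7016^3 = 345357380096
B = (4pi*10^-7) * 100400000000000 / (4*pi * 345357380096) * 1e9
= 126166360.968166 / 4339888832690.45 * 1e9
= 29071.3347 nT

29071.3347


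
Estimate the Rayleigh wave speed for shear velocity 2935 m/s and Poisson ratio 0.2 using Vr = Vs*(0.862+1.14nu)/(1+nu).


Numerator factor = 0.862 + 1.14*0.2 = 1.09
Denominator = 1 + 0.2 = 1.2
Vr = 2935 * 1.09 / 1.2 = 2665.96 m/s

2665.96


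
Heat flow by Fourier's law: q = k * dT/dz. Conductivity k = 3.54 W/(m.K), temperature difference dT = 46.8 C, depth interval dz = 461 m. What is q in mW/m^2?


q = k * dT / dz * 1000
= 3.54 * 46.8 / 461 * 1000
= 0.359375 * 1000
= 359.3753 mW/m^2

359.3753


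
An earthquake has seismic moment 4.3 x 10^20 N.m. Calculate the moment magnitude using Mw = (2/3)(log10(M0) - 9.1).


log10(M0) = log10(4.3 x 10^20) = 20.6335
Mw = 2/3 * (20.6335 - 9.1)
= 2/3 * 11.5335
= 7.69

7.69


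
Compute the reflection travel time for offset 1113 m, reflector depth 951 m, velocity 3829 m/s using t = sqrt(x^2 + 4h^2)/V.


x^2 + 4h^2 = 1113^2 + 4*951^2 = 1238769 + 3617604 = 4856373
sqrt(4856373) = 2203.718
t = 2203.718 / 3829 = 0.5755 s

0.5755


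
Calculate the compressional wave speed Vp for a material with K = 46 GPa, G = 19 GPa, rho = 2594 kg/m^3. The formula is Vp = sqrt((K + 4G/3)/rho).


First compute the effective modulus:
K + 4G/3 = 46e9 + 4*19e9/3 = 71333333333.33 Pa
Then divide by density:
71333333333.33 / 2594 = 27499357.4916 Pa/(kg/m^3)
Take the square root:
Vp = sqrt(27499357.4916) = 5243.98 m/s

5243.98


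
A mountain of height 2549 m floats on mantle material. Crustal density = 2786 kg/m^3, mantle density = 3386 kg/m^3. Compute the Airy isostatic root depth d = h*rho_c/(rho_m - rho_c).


rho_m - rho_c = 3386 - 2786 = 600
d = 2549 * 2786 / 600
= 7101514 / 600
= 11835.86 m

11835.86


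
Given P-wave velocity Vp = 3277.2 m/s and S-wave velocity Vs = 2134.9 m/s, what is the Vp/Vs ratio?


Vp/Vs = 3277.2 / 2134.9
= 1.5351

1.5351


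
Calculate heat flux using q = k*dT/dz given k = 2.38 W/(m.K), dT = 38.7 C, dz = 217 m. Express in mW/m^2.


q = k * dT / dz * 1000
= 2.38 * 38.7 / 217 * 1000
= 0.424452 * 1000
= 424.4516 mW/m^2

424.4516


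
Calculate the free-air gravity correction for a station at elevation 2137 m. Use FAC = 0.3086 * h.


FAC = 0.3086 * h
= 0.3086 * 2137
= 659.4782 mGal

659.4782


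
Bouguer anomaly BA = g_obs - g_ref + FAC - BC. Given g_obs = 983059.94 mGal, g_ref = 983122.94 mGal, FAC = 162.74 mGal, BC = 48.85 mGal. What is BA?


BA = g_obs - g_ref + FAC - BC
= 983059.94 - 983122.94 + 162.74 - 48.85
= 50.89 mGal

50.89


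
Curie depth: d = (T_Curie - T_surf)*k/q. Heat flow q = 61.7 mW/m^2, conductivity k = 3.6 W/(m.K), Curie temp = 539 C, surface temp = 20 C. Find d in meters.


T_Curie - T_surf = 539 - 20 = 519 C
Convert q to W/m^2: 61.7 mW/m^2 = 0.0617 W/m^2
d = 519 * 3.6 / 0.0617 = 30282.01 m

30282.01


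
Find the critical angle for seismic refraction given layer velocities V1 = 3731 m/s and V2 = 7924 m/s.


V1/V2 = 3731/7924 = 0.470848
theta_c = arcsin(0.470848) = 28.0894 degrees

28.0894


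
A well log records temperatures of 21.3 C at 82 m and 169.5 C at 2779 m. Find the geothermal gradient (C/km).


dT = 169.5 - 21.3 = 148.2 C
dz = 2779 - 82 = 2697 m
gradient = dT/dz * 1000 = 148.2/2697 * 1000 = 54.9499 C/km

54.9499


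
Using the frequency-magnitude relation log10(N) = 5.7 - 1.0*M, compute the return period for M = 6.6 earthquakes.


log10(N) = 5.7 - 1.0*6.6 = -0.9
N = 10^-0.9 = 0.125893
T = 1/N = 1/0.125893 = 7.9433 years

7.9433


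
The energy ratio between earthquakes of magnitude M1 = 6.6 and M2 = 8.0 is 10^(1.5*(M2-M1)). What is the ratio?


M2 - M1 = 8.0 - 6.6 = 1.4
1.5 * 1.4 = 2.1
ratio = 10^2.1 = 125.89

125.89


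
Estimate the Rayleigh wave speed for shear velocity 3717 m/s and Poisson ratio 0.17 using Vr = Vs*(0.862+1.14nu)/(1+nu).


Numerator factor = 0.862 + 1.14*0.17 = 1.0558
Denominator = 1 + 0.17 = 1.17
Vr = 3717 * 1.0558 / 1.17 = 3354.2 m/s

3354.2


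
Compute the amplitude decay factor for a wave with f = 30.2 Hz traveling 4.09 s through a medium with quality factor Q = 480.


pi*f*t/Q = pi*30.2*4.09/480 = 0.808423
A/A0 = exp(-0.808423) = 0.44556

0.44556


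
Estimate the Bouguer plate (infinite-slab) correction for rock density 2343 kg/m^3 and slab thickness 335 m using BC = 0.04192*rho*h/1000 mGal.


BC = 0.04192 * rho * h / 1000
= 0.04192 * 2343 * 335 / 1000
= 32.9032 mGal

32.9032


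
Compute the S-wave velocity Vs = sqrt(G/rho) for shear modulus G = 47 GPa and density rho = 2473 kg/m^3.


Convert G to Pa: G = 47e9 Pa
Compute G/rho = 47e9 / 2473 = 19005256.7732
Vs = sqrt(19005256.7732) = 4359.5 m/s

4359.5


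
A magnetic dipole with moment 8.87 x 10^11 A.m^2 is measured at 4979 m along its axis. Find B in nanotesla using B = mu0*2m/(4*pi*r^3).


m = 8.87 x 10^11 = 887000000000 A.m^2
2m = 1774000000000 A.m^2
r^3 = 4979^3 = 123431605739
B = (4pi*10^-7) * 1774000000000 / (4*pi * 123431605739) * 1e9
= 2229274.146987 / 1551087303241.74 * 1e9
= 1437.2332 nT

1437.2332


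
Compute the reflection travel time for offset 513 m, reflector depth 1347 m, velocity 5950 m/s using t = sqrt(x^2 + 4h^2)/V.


x^2 + 4h^2 = 513^2 + 4*1347^2 = 263169 + 7257636 = 7520805
sqrt(7520805) = 2742.4086
t = 2742.4086 / 5950 = 0.4609 s

0.4609


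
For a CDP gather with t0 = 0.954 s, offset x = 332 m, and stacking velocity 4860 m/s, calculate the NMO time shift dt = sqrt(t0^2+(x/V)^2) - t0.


x/Vnmo = 332/4860 = 0.068313
(x/Vnmo)^2 = 0.004667
t0^2 = 0.910116
sqrt(0.910116 + 0.004667) = 0.956443
dt = 0.956443 - 0.954 = 0.002443

0.002443


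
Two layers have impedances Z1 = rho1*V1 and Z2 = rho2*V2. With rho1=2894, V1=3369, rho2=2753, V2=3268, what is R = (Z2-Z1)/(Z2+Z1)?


Z1 = 2894 * 3369 = 9749886
Z2 = 2753 * 3268 = 8996804
R = (8996804 - 9749886) / (8996804 + 9749886) = -753082 / 18746690 = -0.0402

-0.0402


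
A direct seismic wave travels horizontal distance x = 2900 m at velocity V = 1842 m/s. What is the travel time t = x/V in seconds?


t = x / V
= 2900 / 1842
= 1.5744 s

1.5744


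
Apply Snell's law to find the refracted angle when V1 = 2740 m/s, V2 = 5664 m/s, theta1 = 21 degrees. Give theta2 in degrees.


sin(theta1) = sin(21 deg) = 0.358368
sin(theta2) = V2/V1 * sin(theta1) = 5664/2740 * 0.358368 = 0.740801
theta2 = arcsin(0.740801) = 47.7997 degrees

47.7997


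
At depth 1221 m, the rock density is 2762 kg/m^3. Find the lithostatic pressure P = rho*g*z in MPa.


P = rho * g * z / 1e6
= 2762 * 9.81 * 1221 / 1e6
= 33083263.62 / 1e6
= 33.0833 MPa

33.0833


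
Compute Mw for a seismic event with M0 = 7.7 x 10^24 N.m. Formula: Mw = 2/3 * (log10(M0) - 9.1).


log10(M0) = log10(7.7 x 10^24) = 24.8865
Mw = 2/3 * (24.8865 - 9.1)
= 2/3 * 15.7865
= 10.52

10.52


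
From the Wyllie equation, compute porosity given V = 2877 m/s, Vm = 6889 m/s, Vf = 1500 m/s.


1/V - 1/Vm = 1/2877 - 1/6889 = 0.00020243
1/Vf - 1/Vm = 1/1500 - 1/6889 = 0.00052151
phi = 0.00020243 / 0.00052151 = 0.3882

0.3882


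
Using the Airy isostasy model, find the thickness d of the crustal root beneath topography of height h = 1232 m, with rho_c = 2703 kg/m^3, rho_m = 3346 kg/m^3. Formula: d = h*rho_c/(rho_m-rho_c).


rho_m - rho_c = 3346 - 2703 = 643
d = 1232 * 2703 / 643
= 3330096 / 643
= 5179.0 m

5179.0


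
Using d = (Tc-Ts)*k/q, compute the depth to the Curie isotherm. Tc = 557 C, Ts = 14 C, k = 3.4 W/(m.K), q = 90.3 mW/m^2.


T_Curie - T_surf = 557 - 14 = 543 C
Convert q to W/m^2: 90.3 mW/m^2 = 0.0903 W/m^2
d = 543 * 3.4 / 0.0903 = 20445.18 m

20445.18


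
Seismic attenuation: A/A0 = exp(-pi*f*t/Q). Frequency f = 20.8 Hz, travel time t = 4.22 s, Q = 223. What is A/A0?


pi*f*t/Q = pi*20.8*4.22/223 = 1.236576
A/A0 = exp(-1.236576) = 0.290377

0.290377


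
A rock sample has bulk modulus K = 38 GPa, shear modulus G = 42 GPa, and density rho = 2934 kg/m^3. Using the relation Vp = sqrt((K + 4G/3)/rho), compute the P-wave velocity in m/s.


First compute the effective modulus:
K + 4G/3 = 38e9 + 4*42e9/3 = 94000000000.0 Pa
Then divide by density:
94000000000.0 / 2934 = 32038173.1425 Pa/(kg/m^3)
Take the square root:
Vp = sqrt(32038173.1425) = 5660.23 m/s

5660.23


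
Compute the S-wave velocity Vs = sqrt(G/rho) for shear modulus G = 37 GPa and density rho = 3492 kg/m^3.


Convert G to Pa: G = 37e9 Pa
Compute G/rho = 37e9 / 3492 = 10595647.1936
Vs = sqrt(10595647.1936) = 3255.1 m/s

3255.1


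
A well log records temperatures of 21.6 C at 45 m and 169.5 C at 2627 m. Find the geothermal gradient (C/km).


dT = 169.5 - 21.6 = 147.9 C
dz = 2627 - 45 = 2582 m
gradient = dT/dz * 1000 = 147.9/2582 * 1000 = 57.2812 C/km

57.2812


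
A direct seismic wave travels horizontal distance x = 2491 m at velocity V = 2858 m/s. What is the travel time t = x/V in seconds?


t = x / V
= 2491 / 2858
= 0.8716 s

0.8716


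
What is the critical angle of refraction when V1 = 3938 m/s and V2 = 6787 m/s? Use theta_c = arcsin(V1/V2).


V1/V2 = 3938/6787 = 0.580227
theta_c = arcsin(0.580227) = 35.4665 degrees

35.4665


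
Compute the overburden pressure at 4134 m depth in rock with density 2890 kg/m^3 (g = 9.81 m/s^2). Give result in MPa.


P = rho * g * z / 1e6
= 2890 * 9.81 * 4134 / 1e6
= 117202620.6 / 1e6
= 117.2026 MPa

117.2026


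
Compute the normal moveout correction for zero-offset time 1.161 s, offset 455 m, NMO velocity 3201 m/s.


x/Vnmo = 455/3201 = 0.142143
(x/Vnmo)^2 = 0.020205
t0^2 = 1.347921
sqrt(1.347921 + 0.020205) = 1.169669
dt = 1.169669 - 1.161 = 0.008669

0.008669


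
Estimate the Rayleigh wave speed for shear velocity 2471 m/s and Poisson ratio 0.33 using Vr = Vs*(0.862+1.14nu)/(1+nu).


Numerator factor = 0.862 + 1.14*0.33 = 1.2382
Denominator = 1 + 0.33 = 1.33
Vr = 2471 * 1.2382 / 1.33 = 2300.45 m/s

2300.45


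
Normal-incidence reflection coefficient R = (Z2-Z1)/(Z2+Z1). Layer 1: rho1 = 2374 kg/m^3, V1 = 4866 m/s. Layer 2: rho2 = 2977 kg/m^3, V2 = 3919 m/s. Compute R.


Z1 = 2374 * 4866 = 11551884
Z2 = 2977 * 3919 = 11666863
R = (11666863 - 11551884) / (11666863 + 11551884) = 114979 / 23218747 = 0.005

0.005


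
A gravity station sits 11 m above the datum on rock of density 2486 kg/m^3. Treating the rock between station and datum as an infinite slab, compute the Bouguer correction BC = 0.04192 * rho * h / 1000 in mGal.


BC = 0.04192 * rho * h / 1000
= 0.04192 * 2486 * 11 / 1000
= 1.1463 mGal

1.1463


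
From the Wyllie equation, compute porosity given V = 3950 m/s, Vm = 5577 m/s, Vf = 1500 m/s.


1/V - 1/Vm = 1/3950 - 1/5577 = 7.386e-05
1/Vf - 1/Vm = 1/1500 - 1/5577 = 0.00048736
phi = 7.386e-05 / 0.00048736 = 0.1515

0.1515


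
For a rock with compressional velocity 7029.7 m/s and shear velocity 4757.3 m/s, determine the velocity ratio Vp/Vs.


Vp/Vs = 7029.7 / 4757.3
= 1.4777

1.4777


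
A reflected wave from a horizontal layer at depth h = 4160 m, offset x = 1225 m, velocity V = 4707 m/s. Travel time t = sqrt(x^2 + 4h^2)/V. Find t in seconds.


x^2 + 4h^2 = 1225^2 + 4*4160^2 = 1500625 + 69222400 = 70723025
sqrt(70723025) = 8409.6983
t = 8409.6983 / 4707 = 1.7866 s

1.7866


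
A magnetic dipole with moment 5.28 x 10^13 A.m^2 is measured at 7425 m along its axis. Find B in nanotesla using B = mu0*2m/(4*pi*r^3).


m = 5.28 x 10^13 = 52800000000000 A.m^2
2m = 105600000000000 A.m^2
r^3 = 7425^3 = 409344890625
B = (4pi*10^-7) * 105600000000000 / (4*pi * 409344890625) * 1e9
= 132700873.687633 / 5143979604688.07 * 1e9
= 25797.3172 nT

25797.3172


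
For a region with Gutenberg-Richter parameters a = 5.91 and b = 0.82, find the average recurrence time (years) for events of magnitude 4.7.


log10(N) = 5.91 - 0.82*4.7 = 2.056
N = 10^2.056 = 113.762729
T = 1/N = 1/113.762729 = 0.0088 years

0.0088


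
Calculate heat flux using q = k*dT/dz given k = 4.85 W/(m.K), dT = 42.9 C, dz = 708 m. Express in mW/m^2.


q = k * dT / dz * 1000
= 4.85 * 42.9 / 708 * 1000
= 0.293877 * 1000
= 293.8771 mW/m^2

293.8771


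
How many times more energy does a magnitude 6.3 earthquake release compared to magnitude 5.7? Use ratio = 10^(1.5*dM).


M2 - M1 = 6.3 - 5.7 = 0.6
1.5 * 0.6 = 0.9
ratio = 10^0.9 = 7.94

7.94


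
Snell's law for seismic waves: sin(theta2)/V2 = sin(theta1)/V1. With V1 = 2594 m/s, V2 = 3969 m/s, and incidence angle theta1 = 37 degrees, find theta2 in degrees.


sin(theta1) = sin(37 deg) = 0.601815
sin(theta2) = V2/V1 * sin(theta1) = 3969/2594 * 0.601815 = 0.920819
theta2 = arcsin(0.920819) = 67.0461 degrees

67.0461


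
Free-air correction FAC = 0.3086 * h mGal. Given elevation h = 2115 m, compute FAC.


FAC = 0.3086 * h
= 0.3086 * 2115
= 652.689 mGal

652.689


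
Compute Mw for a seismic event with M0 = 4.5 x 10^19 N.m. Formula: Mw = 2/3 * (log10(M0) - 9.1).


log10(M0) = log10(4.5 x 10^19) = 19.6532
Mw = 2/3 * (19.6532 - 9.1)
= 2/3 * 10.5532
= 7.04

7.04


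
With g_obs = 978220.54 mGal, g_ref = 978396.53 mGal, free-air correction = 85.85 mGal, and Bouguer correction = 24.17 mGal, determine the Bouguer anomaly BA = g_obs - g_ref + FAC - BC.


BA = g_obs - g_ref + FAC - BC
= 978220.54 - 978396.53 + 85.85 - 24.17
= -114.31 mGal

-114.31


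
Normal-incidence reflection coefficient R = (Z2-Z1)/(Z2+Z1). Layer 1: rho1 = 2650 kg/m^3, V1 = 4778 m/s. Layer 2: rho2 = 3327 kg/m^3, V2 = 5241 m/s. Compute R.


Z1 = 2650 * 4778 = 12661700
Z2 = 3327 * 5241 = 17436807
R = (17436807 - 12661700) / (17436807 + 12661700) = 4775107 / 30098507 = 0.1586

0.1586


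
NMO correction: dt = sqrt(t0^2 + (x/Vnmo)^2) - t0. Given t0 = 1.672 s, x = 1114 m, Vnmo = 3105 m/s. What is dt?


x/Vnmo = 1114/3105 = 0.358776
(x/Vnmo)^2 = 0.12872
t0^2 = 2.795584
sqrt(2.795584 + 0.12872) = 1.71006
dt = 1.71006 - 1.672 = 0.03806

0.03806


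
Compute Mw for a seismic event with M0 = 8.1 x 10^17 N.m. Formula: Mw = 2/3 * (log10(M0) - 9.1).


log10(M0) = log10(8.1 x 10^17) = 17.9085
Mw = 2/3 * (17.9085 - 9.1)
= 2/3 * 8.8085
= 5.87

5.87


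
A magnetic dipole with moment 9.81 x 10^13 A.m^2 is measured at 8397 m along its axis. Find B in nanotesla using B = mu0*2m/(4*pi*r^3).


m = 9.81 x 10^13 = 98100000000000 A.m^2
2m = 196200000000000 A.m^2
r^3 = 8397^3 = 592069186773
B = (4pi*10^-7) * 196200000000000 / (4*pi * 592069186773) * 1e9
= 246552191.453727 / 7440160830331.76 * 1e9
= 33138.0191 nT

33138.0191


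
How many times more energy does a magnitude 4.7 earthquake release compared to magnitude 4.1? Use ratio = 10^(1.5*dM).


M2 - M1 = 4.7 - 4.1 = 0.6
1.5 * 0.6 = 0.9
ratio = 10^0.9 = 7.94

7.94


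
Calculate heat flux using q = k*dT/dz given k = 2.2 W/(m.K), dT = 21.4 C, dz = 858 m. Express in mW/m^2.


q = k * dT / dz * 1000
= 2.2 * 21.4 / 858 * 1000
= 0.054872 * 1000
= 54.8718 mW/m^2

54.8718


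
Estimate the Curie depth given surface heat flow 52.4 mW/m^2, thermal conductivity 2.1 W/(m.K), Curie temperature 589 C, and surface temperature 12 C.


T_Curie - T_surf = 589 - 12 = 577 C
Convert q to W/m^2: 52.4 mW/m^2 = 0.0524 W/m^2
d = 577 * 2.1 / 0.0524 = 23124.05 m

23124.05


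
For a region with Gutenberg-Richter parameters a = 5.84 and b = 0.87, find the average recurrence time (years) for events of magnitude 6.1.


log10(N) = 5.84 - 0.87*6.1 = 0.533
N = 10^0.533 = 3.411929
T = 1/N = 1/3.411929 = 0.2931 years

0.2931


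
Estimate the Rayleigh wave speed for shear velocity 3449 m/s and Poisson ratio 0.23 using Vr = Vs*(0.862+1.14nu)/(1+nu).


Numerator factor = 0.862 + 1.14*0.23 = 1.1242
Denominator = 1 + 0.23 = 1.23
Vr = 3449 * 1.1242 / 1.23 = 3152.33 m/s

3152.33


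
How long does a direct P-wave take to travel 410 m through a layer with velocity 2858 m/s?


t = x / V
= 410 / 2858
= 0.1435 s

0.1435


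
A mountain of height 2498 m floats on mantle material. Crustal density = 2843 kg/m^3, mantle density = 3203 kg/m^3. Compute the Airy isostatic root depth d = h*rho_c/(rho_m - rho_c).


rho_m - rho_c = 3203 - 2843 = 360
d = 2498 * 2843 / 360
= 7101814 / 360
= 19727.26 m

19727.26


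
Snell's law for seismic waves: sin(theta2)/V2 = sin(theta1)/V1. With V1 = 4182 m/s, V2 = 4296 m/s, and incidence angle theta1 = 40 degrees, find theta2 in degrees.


sin(theta1) = sin(40 deg) = 0.642788
sin(theta2) = V2/V1 * sin(theta1) = 4296/4182 * 0.642788 = 0.66031
theta2 = arcsin(0.66031) = 41.3235 degrees

41.3235


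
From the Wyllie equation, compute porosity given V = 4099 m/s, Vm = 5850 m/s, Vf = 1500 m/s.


1/V - 1/Vm = 1/4099 - 1/5850 = 7.302e-05
1/Vf - 1/Vm = 1/1500 - 1/5850 = 0.00049573
phi = 7.302e-05 / 0.00049573 = 0.1473

0.1473


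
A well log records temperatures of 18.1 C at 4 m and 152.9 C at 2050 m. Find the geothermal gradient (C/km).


dT = 152.9 - 18.1 = 134.8 C
dz = 2050 - 4 = 2046 m
gradient = dT/dz * 1000 = 134.8/2046 * 1000 = 65.8847 C/km

65.8847


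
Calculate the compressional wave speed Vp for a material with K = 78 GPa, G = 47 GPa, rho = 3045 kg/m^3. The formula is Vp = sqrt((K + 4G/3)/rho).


First compute the effective modulus:
K + 4G/3 = 78e9 + 4*47e9/3 = 140666666666.67 Pa
Then divide by density:
140666666666.67 / 3045 = 46195949.6442 Pa/(kg/m^3)
Take the square root:
Vp = sqrt(46195949.6442) = 6796.76 m/s

6796.76


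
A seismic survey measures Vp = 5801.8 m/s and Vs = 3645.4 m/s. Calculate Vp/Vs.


Vp/Vs = 5801.8 / 3645.4
= 1.5915

1.5915


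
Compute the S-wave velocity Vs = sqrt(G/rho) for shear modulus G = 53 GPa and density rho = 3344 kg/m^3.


Convert G to Pa: G = 53e9 Pa
Compute G/rho = 53e9 / 3344 = 15849282.2967
Vs = sqrt(15849282.2967) = 3981.12 m/s

3981.12


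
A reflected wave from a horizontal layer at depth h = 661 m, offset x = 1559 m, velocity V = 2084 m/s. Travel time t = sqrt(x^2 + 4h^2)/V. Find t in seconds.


x^2 + 4h^2 = 1559^2 + 4*661^2 = 2430481 + 1747684 = 4178165
sqrt(4178165) = 2044.056
t = 2044.056 / 2084 = 0.9808 s

0.9808


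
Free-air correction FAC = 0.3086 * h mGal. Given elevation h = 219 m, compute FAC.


FAC = 0.3086 * h
= 0.3086 * 219
= 67.5834 mGal

67.5834


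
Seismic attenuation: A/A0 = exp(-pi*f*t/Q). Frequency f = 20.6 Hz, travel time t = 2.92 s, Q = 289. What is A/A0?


pi*f*t/Q = pi*20.6*2.92/289 = 0.653886
A/A0 = exp(-0.653886) = 0.520021

0.520021


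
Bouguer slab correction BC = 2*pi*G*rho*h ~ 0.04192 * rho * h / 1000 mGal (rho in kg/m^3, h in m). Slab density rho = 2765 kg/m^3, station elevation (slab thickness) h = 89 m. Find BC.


BC = 0.04192 * rho * h / 1000
= 0.04192 * 2765 * 89 / 1000
= 10.3159 mGal

10.3159


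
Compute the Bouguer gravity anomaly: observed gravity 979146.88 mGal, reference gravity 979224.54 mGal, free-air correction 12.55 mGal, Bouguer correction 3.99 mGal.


BA = g_obs - g_ref + FAC - BC
= 979146.88 - 979224.54 + 12.55 - 3.99
= -69.1 mGal

-69.1


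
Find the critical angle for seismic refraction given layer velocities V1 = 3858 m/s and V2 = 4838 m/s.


V1/V2 = 3858/4838 = 0.797437
theta_c = arcsin(0.797437) = 52.886 degrees

52.886


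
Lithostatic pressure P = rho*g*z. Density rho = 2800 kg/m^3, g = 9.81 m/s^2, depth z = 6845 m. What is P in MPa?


P = rho * g * z / 1e6
= 2800 * 9.81 * 6845 / 1e6
= 188018460.0 / 1e6
= 188.0185 MPa

188.0185


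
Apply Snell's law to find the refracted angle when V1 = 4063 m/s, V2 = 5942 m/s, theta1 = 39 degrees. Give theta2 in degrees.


sin(theta1) = sin(39 deg) = 0.62932
sin(theta2) = V2/V1 * sin(theta1) = 5942/4063 * 0.62932 = 0.92036
theta2 = arcsin(0.92036) = 66.9787 degrees

66.9787


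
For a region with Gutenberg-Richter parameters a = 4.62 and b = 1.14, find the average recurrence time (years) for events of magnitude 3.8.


log10(N) = 4.62 - 1.14*3.8 = 0.288
N = 10^0.288 = 1.940886
T = 1/N = 1/1.940886 = 0.5152 years

0.5152


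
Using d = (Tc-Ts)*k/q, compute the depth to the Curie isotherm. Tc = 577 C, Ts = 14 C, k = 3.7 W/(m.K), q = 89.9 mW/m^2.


T_Curie - T_surf = 577 - 14 = 563 C
Convert q to W/m^2: 89.9 mW/m^2 = 0.0899 W/m^2
d = 563 * 3.7 / 0.0899 = 23171.3 m

23171.3


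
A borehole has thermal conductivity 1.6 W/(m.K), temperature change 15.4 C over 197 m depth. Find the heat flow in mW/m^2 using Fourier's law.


q = k * dT / dz * 1000
= 1.6 * 15.4 / 197 * 1000
= 0.125076 * 1000
= 125.0761 mW/m^2

125.0761


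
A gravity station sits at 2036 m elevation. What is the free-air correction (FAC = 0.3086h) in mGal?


FAC = 0.3086 * h
= 0.3086 * 2036
= 628.3096 mGal

628.3096


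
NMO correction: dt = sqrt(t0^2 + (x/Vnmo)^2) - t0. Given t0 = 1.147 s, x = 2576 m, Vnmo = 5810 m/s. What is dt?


x/Vnmo = 2576/5810 = 0.443373
(x/Vnmo)^2 = 0.19658
t0^2 = 1.315609
sqrt(1.315609 + 0.19658) = 1.229711
dt = 1.229711 - 1.147 = 0.082711

0.082711


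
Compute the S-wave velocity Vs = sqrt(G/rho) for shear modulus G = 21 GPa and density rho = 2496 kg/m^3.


Convert G to Pa: G = 21e9 Pa
Compute G/rho = 21e9 / 2496 = 8413461.5385
Vs = sqrt(8413461.5385) = 2900.6 m/s

2900.6


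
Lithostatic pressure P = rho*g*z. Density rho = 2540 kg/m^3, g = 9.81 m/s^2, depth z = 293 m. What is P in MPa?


P = rho * g * z / 1e6
= 2540 * 9.81 * 293 / 1e6
= 7300798.2 / 1e6
= 7.3008 MPa

7.3008


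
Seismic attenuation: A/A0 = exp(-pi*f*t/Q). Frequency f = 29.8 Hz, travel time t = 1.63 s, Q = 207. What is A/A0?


pi*f*t/Q = pi*29.8*1.63/207 = 0.737197
A/A0 = exp(-0.737197) = 0.478453

0.478453


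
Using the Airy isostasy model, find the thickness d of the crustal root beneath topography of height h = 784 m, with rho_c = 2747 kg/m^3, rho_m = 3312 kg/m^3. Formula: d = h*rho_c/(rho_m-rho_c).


rho_m - rho_c = 3312 - 2747 = 565
d = 784 * 2747 / 565
= 2153648 / 565
= 3811.77 m

3811.77


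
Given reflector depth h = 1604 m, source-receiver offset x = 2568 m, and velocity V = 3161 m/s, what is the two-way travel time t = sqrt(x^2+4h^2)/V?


x^2 + 4h^2 = 2568^2 + 4*1604^2 = 6594624 + 10291264 = 16885888
sqrt(16885888) = 4109.2442
t = 4109.2442 / 3161 = 1.3 s

1.3


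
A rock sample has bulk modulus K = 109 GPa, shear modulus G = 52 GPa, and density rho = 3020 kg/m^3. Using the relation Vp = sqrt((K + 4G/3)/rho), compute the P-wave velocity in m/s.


First compute the effective modulus:
K + 4G/3 = 109e9 + 4*52e9/3 = 178333333333.33 Pa
Then divide by density:
178333333333.33 / 3020 = 59050772.6269 Pa/(kg/m^3)
Take the square root:
Vp = sqrt(59050772.6269) = 7684.45 m/s

7684.45


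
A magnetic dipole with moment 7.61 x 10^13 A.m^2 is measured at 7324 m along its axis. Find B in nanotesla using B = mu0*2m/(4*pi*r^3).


m = 7.61 x 10^13 = 76100000000000 A.m^2
2m = 152200000000000 A.m^2
r^3 = 7324^3 = 392866508224
B = (4pi*10^-7) * 152200000000000 / (4*pi * 392866508224) * 1e9
= 191260160.750547 / 4936906144311.97 * 1e9
= 38740.8946 nT

38740.8946


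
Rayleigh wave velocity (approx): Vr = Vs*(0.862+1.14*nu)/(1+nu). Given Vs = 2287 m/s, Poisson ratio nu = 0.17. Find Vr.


Numerator factor = 0.862 + 1.14*0.17 = 1.0558
Denominator = 1 + 0.17 = 1.17
Vr = 2287 * 1.0558 / 1.17 = 2063.77 m/s

2063.77


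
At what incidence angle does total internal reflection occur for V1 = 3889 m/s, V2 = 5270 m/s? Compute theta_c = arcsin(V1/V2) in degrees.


V1/V2 = 3889/5270 = 0.737951
theta_c = arcsin(0.737951) = 47.5571 degrees

47.5571


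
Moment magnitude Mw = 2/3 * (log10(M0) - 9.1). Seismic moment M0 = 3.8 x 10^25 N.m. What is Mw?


log10(M0) = log10(3.8 x 10^25) = 25.5798
Mw = 2/3 * (25.5798 - 9.1)
= 2/3 * 16.4798
= 10.99

10.99


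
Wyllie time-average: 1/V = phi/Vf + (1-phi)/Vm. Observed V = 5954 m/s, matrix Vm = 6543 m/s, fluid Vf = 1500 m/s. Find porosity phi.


1/V - 1/Vm = 1/5954 - 1/6543 = 1.512e-05
1/Vf - 1/Vm = 1/1500 - 1/6543 = 0.00051383
phi = 1.512e-05 / 0.00051383 = 0.0294

0.0294


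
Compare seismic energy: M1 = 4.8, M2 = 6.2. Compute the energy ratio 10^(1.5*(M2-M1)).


M2 - M1 = 6.2 - 4.8 = 1.4
1.5 * 1.4 = 2.1
ratio = 10^2.1 = 125.89

125.89


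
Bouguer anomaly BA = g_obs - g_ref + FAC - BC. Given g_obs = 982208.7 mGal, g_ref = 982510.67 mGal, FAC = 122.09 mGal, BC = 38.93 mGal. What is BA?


BA = g_obs - g_ref + FAC - BC
= 982208.7 - 982510.67 + 122.09 - 38.93
= -218.81 mGal

-218.81


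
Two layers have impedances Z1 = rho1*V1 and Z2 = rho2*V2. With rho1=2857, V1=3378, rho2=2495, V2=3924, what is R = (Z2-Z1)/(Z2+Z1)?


Z1 = 2857 * 3378 = 9650946
Z2 = 2495 * 3924 = 9790380
R = (9790380 - 9650946) / (9790380 + 9650946) = 139434 / 19441326 = 0.0072

0.0072


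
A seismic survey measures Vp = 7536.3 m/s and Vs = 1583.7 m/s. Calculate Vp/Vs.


Vp/Vs = 7536.3 / 1583.7
= 4.7587

4.7587


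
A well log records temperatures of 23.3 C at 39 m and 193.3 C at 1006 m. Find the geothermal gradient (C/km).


dT = 193.3 - 23.3 = 170.0 C
dz = 1006 - 39 = 967 m
gradient = dT/dz * 1000 = 170.0/967 * 1000 = 175.8014 C/km

175.8014


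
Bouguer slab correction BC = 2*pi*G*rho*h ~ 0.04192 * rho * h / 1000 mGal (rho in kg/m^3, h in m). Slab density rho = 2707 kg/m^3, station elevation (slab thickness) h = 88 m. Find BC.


BC = 0.04192 * rho * h / 1000
= 0.04192 * 2707 * 88 / 1000
= 9.986 mGal

9.986
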